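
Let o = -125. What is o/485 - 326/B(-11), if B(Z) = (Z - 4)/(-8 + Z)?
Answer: -601193/1455 ≈ -413.19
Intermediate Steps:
B(Z) = (-4 + Z)/(-8 + Z)
o/485 - 326/B(-11) = -125/485 - 326*(-8 - 11)/(-4 - 11) = -125*1/485 - 326/(-15/(-19)) = -25/97 - 326/((-1/19*(-15))) = -25/97 - 326/15/19 = -25/97 - 326*19/15 = -25/97 - 6194/15 = -601193/1455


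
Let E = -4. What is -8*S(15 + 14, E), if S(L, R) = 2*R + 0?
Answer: 64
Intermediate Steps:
S(L, R) = 2*R
-8*S(15 + 14, E) = -16*(-4) = -8*(-8) = 64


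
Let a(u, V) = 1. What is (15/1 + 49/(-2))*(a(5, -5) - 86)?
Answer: 1615/2 ≈ 807.50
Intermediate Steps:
(15/1 + 49/(-2))*(a(5, -5) - 86) = (15/1 + 49/(-2))*(1 - 86) = (15*1 + 49*(-1/2))*(-85) = (15 - 49/2)*(-85) = -19/2*(-85) = 1615/2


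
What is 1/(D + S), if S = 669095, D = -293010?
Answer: 1/376085 ≈ 2.6590e-6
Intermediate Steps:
1/(D + S) = 1/(-293010 + 669095) = 1/376085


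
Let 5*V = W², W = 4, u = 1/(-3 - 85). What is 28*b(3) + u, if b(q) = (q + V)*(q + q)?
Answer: 458299/440 ≈ 1041.6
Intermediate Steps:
u = -1/88 (u = 1/(-88) = -1/88 ≈ -0.011364)
V = 16/5 (V = (⅕)*4² = (⅕)*16 = 16/5 ≈ 3.2000)
b(q) = 2*q*(16/5 + q) (b(q) = (q + 16/5)*(q + q) = (16/5 + q)*(2*q) = 2*q*(16/5 + q))
28*b(3) + u = 28*((⅖)*3*(16 + 5*3)) - 1/88 = 28*((⅖)*3*(16 + 15)) - 1/88 = 28*((⅖)*3*31) - 1/88 = 28*(186/5) - 1/88 = 5208/5 - 1/88 = 458299/440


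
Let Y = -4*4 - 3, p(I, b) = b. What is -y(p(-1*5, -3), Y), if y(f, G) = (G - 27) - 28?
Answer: 74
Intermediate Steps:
Y = -19 (Y = -16 - 3 = -19)
y(f, G) = -55 + G (y(f, G) = (-27 + G) - 28 = -55 + G)
-y(p(-1*5, -3), Y) = -(-55 - 19) = -1*(-74) = 74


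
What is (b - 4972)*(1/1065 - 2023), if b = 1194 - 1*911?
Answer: 3367474122/355 ≈ 9.4858e+6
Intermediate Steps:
b = 283 (b = 1194 - 911 = 283)
(b - 4972)*(1/1065 - 2023) = (283 - 4972)*(1/1065 - 2023) = -4689*(1/1065 - 2023) = -4689*(-2154494/1065) = 3367474122/355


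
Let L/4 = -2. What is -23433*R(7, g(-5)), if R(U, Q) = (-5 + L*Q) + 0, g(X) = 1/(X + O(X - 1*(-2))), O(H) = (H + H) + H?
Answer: 726423/7 ≈ 1.0377e+5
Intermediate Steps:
L = -8 (L = 4*(-2) = -8)
O(H) = 3*H (O(H) = 2*H + H = 3*H)
g(X) = 1/(6 + 4*X) (g(X) = 1/(X + 3*(X - 1*(-2))) = 1/(X + 3*(X + 2)) = 1/(X + 3*(2 + X)) = 1/(X + (6 + 3*X)) = 1/(6 + 4*X))
R(U, Q) = -5 - 8*Q (R(U, Q) = (-5 - 8*Q) + 0 = -5 - 8*Q)
-23433*R(7, g(-5)) = -23433*(-5 - 4/(3 + 2*(-5))) = -23433*(-5 - 4/(3 - 10)) = -23433*(-5 - 4/(-7)) = -23433*(-5 - 4*(-1)/7) = -23433*(-5 - 8*(-1/14)) = -23433*(-5 + 4/7) = -23433*(-31/7) = 726423/7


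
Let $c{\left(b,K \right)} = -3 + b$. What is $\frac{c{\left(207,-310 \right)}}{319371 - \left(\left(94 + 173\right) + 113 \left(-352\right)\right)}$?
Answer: $\frac{51}{89720} \approx 0.00056844$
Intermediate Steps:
$\frac{c{\left(207,-310 \right)}}{319371 - \left(\left(94 + 173\right) + 113 \left(-352\right)\right)} = \frac{-3 + 207}{319371 - \left(\left(94 + 173\right) + 113 \left(-352\right)\right)} = \frac{204}{319371 - \left(267 - 39776\right)} = \frac{204}{319371 - -39509} = \frac{204}{319371 + 39509} = \frac{204}{358880} = 204 \cdot \frac{1}{358880} = \frac{51}{89720}$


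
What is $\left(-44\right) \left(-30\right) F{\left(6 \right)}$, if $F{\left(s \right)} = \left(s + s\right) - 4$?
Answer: $10560$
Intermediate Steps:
$F{\left(s \right)} = -4 + 2 s$ ($F{\left(s \right)} = 2 s - 4 = -4 + 2 s$)
$\left(-44\right) \left(-30\right) F{\left(6 \right)} = \left(-44\right) \left(-30\right) \left(-4 + 2 \cdot 6\right) = 1320 \left(-4 + 12\right) = 1320 \cdot 8 = 10560$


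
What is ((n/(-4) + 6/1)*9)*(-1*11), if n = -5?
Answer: -2871/4 ≈ -717.75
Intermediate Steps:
((n/(-4) + 6/1)*9)*(-1*11) = ((-5/(-4) + 6/1)*9)*(-1*11) = ((-5*(-1/4) + 6*1)*9)*(-11) = ((5/4 + 6)*9)*(-11) = ((29/4)*9)*(-11) = (261/4)*(-11) = -2871/4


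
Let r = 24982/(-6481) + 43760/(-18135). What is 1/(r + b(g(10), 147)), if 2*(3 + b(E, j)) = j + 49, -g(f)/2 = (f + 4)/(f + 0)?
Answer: 23506587/2085794339 ≈ 0.011270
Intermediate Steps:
r = -147331426/23506587 (r = 24982*(-1/6481) + 43760*(-1/18135) = -24982/6481 - 8752/3627 = -147331426/23506587 ≈ -6.2677)
g(f) = -2*(4 + f)/f (g(f) = -2*(f + 4)/(f + 0) = -2*(4 + f)/f)
b(E, j) = 43/2 + j/2 (b(E, j) = -3 + (j + 49)/2 = -3 + (49 + j)/2 = -3 + (49/2 + j/2) = 43/2 + j/2)
1/(r + b(g(10), 147)) = 1/(-147331426/23506587 + (43/2 + (1/2)*147)) = 1/(-147331426/23506587 + (43/2 + 147/2)) = 1/(-147331426/23506587 + 95) = 1/(2085794339/23506587) = 23506587/2085794339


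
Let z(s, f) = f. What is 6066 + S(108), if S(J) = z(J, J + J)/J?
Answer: 6068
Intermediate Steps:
S(J) = 2 (S(J) = (J + J)/J = (2*J)/J = 2)
6066 + S(108) = 6066 + 2 = 6068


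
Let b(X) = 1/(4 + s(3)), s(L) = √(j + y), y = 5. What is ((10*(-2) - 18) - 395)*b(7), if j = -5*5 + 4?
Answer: -433/8 + 433*I/8 ≈ -54.125 + 54.125*I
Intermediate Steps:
j = -21 (j = -25 + 4 = -21)
s(L) = 4*I (s(L) = √(-21 + 5) = √(-16) = 4*I)
b(X) = (4 - 4*I)/32 (b(X) = 1/(4 + 4*I) = (4 - 4*I)/32)
((10*(-2) - 18) - 395)*b(7) = ((10*(-2) - 18) - 395)*(⅛ - I/8) = ((-20 - 18) - 395)*(⅛ - I/8) = (-38 - 395)*(⅛ - I/8) = -433*(⅛ - I/8) = -433/8 + 433*I/8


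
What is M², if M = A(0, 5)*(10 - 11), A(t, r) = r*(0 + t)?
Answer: 0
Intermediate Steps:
A(t, r) = r*t
M = 0 (M = (5*0)*(10 - 11) = 0*(-1) = 0)
M² = 0² = 0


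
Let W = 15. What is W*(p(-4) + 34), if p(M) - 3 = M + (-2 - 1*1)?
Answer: 450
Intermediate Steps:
p(M) = M (p(M) = 3 + (M + (-2 - 1*1)) = 3 + (M + (-2 - 1)) = 3 + (M - 3) = 3 + (-3 + M) = M)
W*(p(-4) + 34) = 15*(-4 + 34) = 15*30 = 450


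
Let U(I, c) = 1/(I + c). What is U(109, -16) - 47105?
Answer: -4380764/93 ≈ -47105.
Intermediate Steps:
U(109, -16) - 47105 = 1/(109 - 16) - 47105 = 1/93 - 47105 = -4380764/93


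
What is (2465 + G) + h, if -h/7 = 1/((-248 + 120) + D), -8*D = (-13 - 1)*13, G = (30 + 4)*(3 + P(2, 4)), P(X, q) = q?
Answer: 1137991/421 ≈ 2703.1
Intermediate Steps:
G = 238 (G = (30 + 4)*(3 + 4) = 34*7 = 238)
D = 91/4 (D = -(-13 - 1)*13/8 = -(-7)*13/4 = -1/8*(-182) = 91/4 ≈ 22.750)
h = 28/421 (h = -7/((-248 + 120) + 91/4) = -7/(-128 + 91/4) = -7/(-421/4) = -7*(-4/421) = 28/421 ≈ 0.066508)
(2465 + G) + h = (2465 + 238) + 28/421 = 2703 + 28/421 = 1137991/421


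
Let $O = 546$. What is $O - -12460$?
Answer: $13006$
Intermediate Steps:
$O - -12460 = 546 - -12460 = 546 + 12460 = 13006$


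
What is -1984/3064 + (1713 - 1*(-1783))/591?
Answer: 1192400/226353 ≈ 5.2679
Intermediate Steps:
-1984/3064 + (1713 - 1*(-1783))/591 = -1984*1/3064 + (1713 + 1783)*(1/591) = -248/383 + 3496*(1/591) = -248/383 + 3496/591 = 1192400/226353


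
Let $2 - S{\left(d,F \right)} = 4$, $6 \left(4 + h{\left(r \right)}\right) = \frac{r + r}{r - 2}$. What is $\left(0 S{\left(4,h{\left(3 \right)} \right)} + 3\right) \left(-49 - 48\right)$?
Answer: $-291$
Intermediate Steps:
$h{\left(r \right)} = -4 + \frac{r}{3 \left(-2 + r\right)}$ ($h{\left(r \right)} = -4 + \frac{\left(r + r\right) \frac{1}{r - 2}}{6} = -4 + \frac{2 r \frac{1}{-2 + r}}{6} = -4 + \frac{r}{3 \left(-2 + r\right)}$)
$S{\left(d,F \right)} = -2$ ($S{\left(d,F \right)} = 2 - 4 = -2$)
$\left(0 S{\left(4,h{\left(3 \right)} \right)} + 3\right) \left(-49 - 48\right) = \left(0 \left(-2\right) + 3\right) \left(-49 - 48\right) = \left(0 + 3\right) \left(-97\right) = 3 \left(-97\right) = -291$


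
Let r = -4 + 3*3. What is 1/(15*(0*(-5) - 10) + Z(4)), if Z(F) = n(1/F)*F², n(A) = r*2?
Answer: ⅒ ≈ 0.10000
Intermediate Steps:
r = 5 (r = -4 + 9 = 5)
n(A) = 10 (n(A) = 5*2 = 10)
Z(F) = 10*F²
1/(15*(0*(-5) - 10) + Z(4)) = 1/(15*(0*(-5) - 10) + 10*4²) = 1/(15*(0 - 10) + 10*16) = 1/(15*(-10) + 160) = 1/(-150 + 160) = 1/10 = ⅒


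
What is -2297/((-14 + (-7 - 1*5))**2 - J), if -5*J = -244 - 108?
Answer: -11485/3028 ≈ -3.7929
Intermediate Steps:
J = 352/5 (J = -(-244 - 108)/5 = -1/5*(-352) = 352/5 ≈ 70.400)
-2297/((-14 + (-7 - 1*5))**2 - J) = -2297/((-14 + (-7 - 1*5))**2 - 1*352/5) = -2297/((-14 + (-7 - 5))**2 - 352/5) = -2297/((-14 - 12)**2 - 352/5) = -2297/((-26)**2 - 352/5) = -2297/(676 - 352/5) = -2297/3028/5 = -2297*5/3028 = -11485/3028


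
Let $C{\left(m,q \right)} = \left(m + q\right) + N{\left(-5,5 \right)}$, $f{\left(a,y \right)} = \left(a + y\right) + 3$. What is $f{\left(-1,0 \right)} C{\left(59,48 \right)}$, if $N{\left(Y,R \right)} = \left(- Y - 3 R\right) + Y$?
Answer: $184$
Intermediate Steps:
$N{\left(Y,R \right)} = - 3 R$
$f{\left(a,y \right)} = 3 + a + y$
$C{\left(m,q \right)} = -15 + m + q$ ($C{\left(m,q \right)} = \left(m + q\right) - 15 = -15 + m + q$)
$f{\left(-1,0 \right)} C{\left(59,48 \right)} = \left(3 - 1 + 0\right) \left(-15 + 59 + 48\right) = 2 \cdot 92 = 184$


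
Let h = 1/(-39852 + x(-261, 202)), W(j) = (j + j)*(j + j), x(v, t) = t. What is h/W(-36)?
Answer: -1/205545600 ≈ -4.8651e-9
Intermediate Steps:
W(j) = 4*j**2 (W(j) = (2*j)*(2*j) = 4*j**2)
h = -1/39650 (h = 1/(-39852 + 202) = 1/(-39650) = -1/39650 ≈ -2.5221e-5)
h/W(-36) = -1/(39650*(4*(-36)**2)) = -1/(39650*(4*1296)) = -1/39650/5184 = -1/39650*1/5184 = -1/205545600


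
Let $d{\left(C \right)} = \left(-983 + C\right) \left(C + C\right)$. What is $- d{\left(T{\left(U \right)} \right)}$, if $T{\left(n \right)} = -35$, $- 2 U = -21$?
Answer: $-71260$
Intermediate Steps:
$U = \frac{21}{2}$ ($U = \left(- \frac{1}{2}\right) \left(-21\right) = \frac{21}{2} \approx 10.5$)
$d{\left(C \right)} = 2 C \left(-983 + C\right)$ ($d{\left(C \right)} = \left(-983 + C\right) 2 C = 2 C \left(-983 + C\right)$)
$- d{\left(T{\left(U \right)} \right)} = - 2 \left(-35\right) \left(-983 - 35\right) = - 2 \left(-35\right) \left(-1018\right) = \left(-1\right) 71260 = -71260$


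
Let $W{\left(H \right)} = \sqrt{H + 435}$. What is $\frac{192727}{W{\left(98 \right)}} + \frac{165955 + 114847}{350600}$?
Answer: $\frac{140401}{175300} + \frac{192727 \sqrt{533}}{533} \approx 8348.7$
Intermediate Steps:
$W{\left(H \right)} = \sqrt{435 + H}$
$\frac{192727}{W{\left(98 \right)}} + \frac{165955 + 114847}{350600} = \frac{192727}{\sqrt{435 + 98}} + \frac{165955 + 114847}{350600} = \frac{192727}{\sqrt{533}} + 280802 \cdot \frac{1}{350600} = 192727 \frac{\sqrt{533}}{533} + \frac{140401}{175300} = \frac{192727 \sqrt{533}}{533} + \frac{140401}{175300} = \frac{140401}{175300} + \frac{192727 \sqrt{533}}{533}$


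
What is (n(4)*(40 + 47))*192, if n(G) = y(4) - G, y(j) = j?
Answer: 0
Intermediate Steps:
n(G) = 4 - G
(n(4)*(40 + 47))*192 = ((4 - 1*4)*(40 + 47))*192 = ((4 - 4)*87)*192 = (0*87)*192 = 0*192 = 0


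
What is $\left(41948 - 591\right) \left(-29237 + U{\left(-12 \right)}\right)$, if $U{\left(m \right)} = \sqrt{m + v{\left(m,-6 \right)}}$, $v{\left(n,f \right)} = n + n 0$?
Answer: $-1209154609 + 82714 i \sqrt{6} \approx -1.2092 \cdot 10^{9} + 2.0261 \cdot 10^{5} i$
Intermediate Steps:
$v{\left(n,f \right)} = n$ ($v{\left(n,f \right)} = n + 0 = n$)
$U{\left(m \right)} = \sqrt{2} \sqrt{m}$ ($U{\left(m \right)} = \sqrt{m + m} = \sqrt{2 m} = \sqrt{2} \sqrt{m}$)
$\left(41948 - 591\right) \left(-29237 + U{\left(-12 \right)}\right) = \left(41948 - 591\right) \left(-29237 + \sqrt{2} \sqrt{-12}\right) = 41357 \left(-29237 + \sqrt{2} \cdot 2 i \sqrt{3}\right) = 41357 \left(-29237 + 2 i \sqrt{6}\right) = -1209154609 + 82714 i \sqrt{6}$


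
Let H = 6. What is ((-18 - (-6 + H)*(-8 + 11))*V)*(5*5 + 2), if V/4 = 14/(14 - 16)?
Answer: 13608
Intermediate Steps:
V = -28 (V = 4*(14/(14 - 16)) = 4*(14/(-2)) = 4*(14*(-½)) = 4*(-7) = -28)
((-18 - (-6 + H)*(-8 + 11))*V)*(5*5 + 2) = ((-18 - (-6 + 6)*(-8 + 11))*(-28))*(5*5 + 2) = ((-18 - 0*3)*(-28))*(25 + 2) = ((-18 - 1*0)*(-28))*27 = ((-18 + 0)*(-28))*27 = -18*(-28)*27 = 504*27 = 13608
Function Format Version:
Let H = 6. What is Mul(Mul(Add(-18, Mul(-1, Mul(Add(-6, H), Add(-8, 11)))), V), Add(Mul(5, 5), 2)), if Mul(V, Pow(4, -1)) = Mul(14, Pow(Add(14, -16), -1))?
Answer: 13608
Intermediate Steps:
V = -28 (V = Mul(4, Mul(14, Pow(Add(14, -16), -1))) = Mul(4, Mul(14, Pow(-2, -1))) = Mul(4, Mul(14, Rational(-1, 2))) = Mul(4, -7) = -28)
Mul(Mul(Add(-18, Mul(-1, Mul(Add(-6, H), Add(-8, 11)))), V), Add(Mul(5, 5), 2)) = Mul(Mul(Add(-18, Mul(-1, Mul(Add(-6, 6), Add(-8, 11)))), -28), Add(Mul(5, 5), 2)) = Mul(Mul(Add(-18, Mul(-1, Mul(0, 3))), -28), Add(25, 2)) = Mul(Mul(Add(-18, Mul(-1, 0)), -28), 27) = Mul(Mul(Add(-18, 0), -28), 27) = Mul(Mul(-18, -28), 27) = Mul(504, 27) = 13608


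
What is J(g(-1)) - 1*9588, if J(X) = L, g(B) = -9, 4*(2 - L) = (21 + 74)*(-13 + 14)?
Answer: -38439/4 ≈ -9609.8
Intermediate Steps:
L = -87/4 (L = 2 - (21 + 74)*(-13 + 14)/4 = 2 - 95/4 = -87/4 ≈ -21.750)
J(X) = -87/4
J(g(-1)) - 1*9588 = -87/4 - 1*9588 = -87/4 - 9588 = -38439/4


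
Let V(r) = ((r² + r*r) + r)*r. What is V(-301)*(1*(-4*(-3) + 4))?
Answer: -871219216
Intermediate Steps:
V(r) = r*(r + 2*r²) (V(r) = ((r² + r²) + r)*r = (2*r² + r)*r = (r + 2*r²)*r = r*(r + 2*r²))
V(-301)*(1*(-4*(-3) + 4)) = ((-301)²*(1 + 2*(-301)))*(1*(-4*(-3) + 4)) = (90601*(1 - 602))*(1*(12 + 4)) = (90601*(-601))*(1*16) = -54451201*16 = -871219216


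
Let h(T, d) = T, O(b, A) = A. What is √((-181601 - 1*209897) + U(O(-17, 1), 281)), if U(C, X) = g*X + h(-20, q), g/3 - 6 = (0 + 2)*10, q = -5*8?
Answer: 40*I*√231 ≈ 607.95*I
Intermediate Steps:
q = -40
g = 78 (g = 18 + 3*((0 + 2)*10) = 18 + 3*(2*10) = 18 + 3*20 = 18 + 60 = 78)
U(C, X) = -20 + 78*X (U(C, X) = 78*X - 20 = -20 + 78*X)
√((-181601 - 1*209897) + U(O(-17, 1), 281)) = √((-181601 - 1*209897) + (-20 + 78*281)) = √((-181601 - 209897) + (-20 + 21918)) = √(-391498 + 21898) = √(-369600) = 40*I*√231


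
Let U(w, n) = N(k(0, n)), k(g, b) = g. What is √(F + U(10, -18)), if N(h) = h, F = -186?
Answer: I*√186 ≈ 13.638*I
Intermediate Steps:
U(w, n) = 0
√(F + U(10, -18)) = √(-186 + 0) = √(-186) = I*√186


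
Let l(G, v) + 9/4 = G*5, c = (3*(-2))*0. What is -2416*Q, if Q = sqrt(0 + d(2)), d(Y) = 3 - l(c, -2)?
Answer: -1208*sqrt(21) ≈ -5535.8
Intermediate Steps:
c = 0 (c = -6*0 = 0)
l(G, v) = -9/4 + 5*G (l(G, v) = -9/4 + G*5 = -9/4 + 5*G)
d(Y) = 21/4 (d(Y) = 3 - (-9/4 + 5*0) = 3 - (-9/4 + 0) = 3 - 1*(-9/4) = 3 + 9/4 = 21/4)
Q = sqrt(21)/2 (Q = sqrt(0 + 21/4) = sqrt(21/4) = sqrt(21)/2 ≈ 2.2913)
-2416*Q = -1208*sqrt(21)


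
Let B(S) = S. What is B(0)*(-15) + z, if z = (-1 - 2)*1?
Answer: -3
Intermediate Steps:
z = -3 (z = -3*1 = -3)
B(0)*(-15) + z = 0*(-15) - 3 = 0 - 3 = -3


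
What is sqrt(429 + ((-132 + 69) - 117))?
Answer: sqrt(249) ≈ 15.780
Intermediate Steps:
sqrt(429 + ((-132 + 69) - 117)) = sqrt(429 + (-63 - 117)) = sqrt(429 - 180) = sqrt(249)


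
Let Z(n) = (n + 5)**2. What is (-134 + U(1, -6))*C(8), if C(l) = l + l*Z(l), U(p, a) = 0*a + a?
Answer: -190400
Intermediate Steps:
Z(n) = (5 + n)**2
U(p, a) = a (U(p, a) = 0 + a = a)
C(l) = l + l*(5 + l)**2
(-134 + U(1, -6))*C(8) = (-134 - 6)*(8*(1 + (5 + 8)**2)) = -1120*(1 + 13**2) = -1120*(1 + 169) = -1120*170 = -140*1360 = -190400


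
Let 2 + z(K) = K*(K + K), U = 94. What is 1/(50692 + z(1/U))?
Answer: 4418/223948421 ≈ 1.9728e-5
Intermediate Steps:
z(K) = -2 + 2*K² (z(K) = -2 + K*(K + K) = -2 + K*(2*K) = -2 + 2*K²)
1/(50692 + z(1/U)) = 1/(50692 + (-2 + 2*(1/94)²)) = 1/(50692 + (-2 + 2*(1/8836))) = 1/(50692 + (-2 + 1/4418)) = 1/(50692 - 8835/4418) = 1/(223948421/4418) = 4418/223948421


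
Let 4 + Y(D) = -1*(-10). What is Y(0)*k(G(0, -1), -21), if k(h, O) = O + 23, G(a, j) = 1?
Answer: 12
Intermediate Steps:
k(h, O) = 23 + O
Y(D) = 6 (Y(D) = -4 - 1*(-10) = -4 + 10 = 6)
Y(0)*k(G(0, -1), -21) = 6*(23 - 21) = 6*2 = 12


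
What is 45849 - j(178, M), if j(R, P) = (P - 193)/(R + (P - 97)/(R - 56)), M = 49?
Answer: 248368425/5417 ≈ 45850.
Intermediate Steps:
j(R, P) = (-193 + P)/(R + (-97 + P)/(-56 + R))
45849 - j(178, M) = 45849 - (10808 - 193*178 - 56*49 + 49*178)/(-97 + 49 + 178² - 56*178) = 45849 - (10808 - 34354 - 2744 + 8722)/(-97 + 49 + 31684 - 9968) = 45849 - (-17568)/21668 = 45849 - 1*(-4392/5417) = 45849 + 4392/5417 = 248368425/5417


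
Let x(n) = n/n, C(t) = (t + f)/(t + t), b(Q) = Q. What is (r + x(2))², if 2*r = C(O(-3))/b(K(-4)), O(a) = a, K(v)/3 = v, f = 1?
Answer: 5041/5184 ≈ 0.97241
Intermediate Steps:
K(v) = 3*v
C(t) = (1 + t)/(2*t) (C(t) = (t + 1)/(t + t) = (1 + t)/((2*t)) = (1 + t)*(1/(2*t)) = (1 + t)/(2*t))
x(n) = 1
r = -1/72 (r = (((½)*(1 - 3)/(-3))/((3*(-4))))/2 = (((½)*(-⅓)*(-2))/(-12))/2 = ((⅓)*(-1/12))/2 = (½)*(-1/36) = -1/72 ≈ -0.013889)
(r + x(2))² = (-1/72 + 1)² = (71/72)² = 5041/5184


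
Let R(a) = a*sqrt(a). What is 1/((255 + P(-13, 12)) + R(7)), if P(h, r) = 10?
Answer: 265/69882 - 7*sqrt(7)/69882 ≈ 0.0035271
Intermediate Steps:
R(a) = a**(3/2)
1/((255 + P(-13, 12)) + R(7)) = 1/((255 + 10) + 7**(3/2)) = 1/(265 + 7*sqrt(7))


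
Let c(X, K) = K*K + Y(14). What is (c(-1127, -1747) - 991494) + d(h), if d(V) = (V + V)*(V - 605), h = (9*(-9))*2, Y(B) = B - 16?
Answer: 2309021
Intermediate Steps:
Y(B) = -16 + B
c(X, K) = -2 + K² (c(X, K) = K*K + (-16 + 14) = K² - 2 = -2 + K²)
h = -162 (h = -81*2 = -162)
d(V) = 2*V*(-605 + V) (d(V) = (2*V)*(-605 + V) = 2*V*(-605 + V))
(c(-1127, -1747) - 991494) + d(h) = ((-2 + (-1747)²) - 991494) + 2*(-162)*(-605 - 162) = ((-2 + 3052009) - 991494) + 2*(-162)*(-767) = (3052007 - 991494) + 248508 = 2060513 + 248508 = 2309021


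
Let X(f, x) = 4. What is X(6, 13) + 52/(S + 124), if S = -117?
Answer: 80/7 ≈ 11.429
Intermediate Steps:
X(6, 13) + 52/(S + 124) = 4 + 52/(-117 + 124) = 4 + 52/7 = 80/7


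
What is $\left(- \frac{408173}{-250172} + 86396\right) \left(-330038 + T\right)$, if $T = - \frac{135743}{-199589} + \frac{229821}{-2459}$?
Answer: $- \frac{1751022362287167918783975}{61390876759186} \approx -2.8523 \cdot 10^{10}$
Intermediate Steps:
$T = - \frac{45535951532}{490789351}$ ($T = \left(-135743\right) \left(- \frac{1}{199589}\right) + 229821 \left(- \frac{1}{2459}\right) = \frac{135743}{199589} - \frac{229821}{2459} = - \frac{45535951532}{490789351} \approx -92.781$)
$\left(- \frac{408173}{-250172} + 86396\right) \left(-330038 + T\right) = \left(- \frac{408173}{-250172} + 86396\right) \left(-330038 - \frac{45535951532}{490789351}\right) = \left(\left(-408173\right) \left(- \frac{1}{250172}\right) + 86396\right) \left(- \frac{162024671776870}{490789351}\right) = \left(\frac{408173}{250172} + 86396\right) \left(- \frac{162024671776870}{490789351}\right) = \frac{21614268285}{250172} \left(- \frac{162024671776870}{490789351}\right) = - \frac{1751022362287167918783975}{61390876759186}$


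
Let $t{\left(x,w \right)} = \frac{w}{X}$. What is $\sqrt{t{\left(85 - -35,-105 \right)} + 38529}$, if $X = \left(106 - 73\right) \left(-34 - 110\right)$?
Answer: $\frac{\sqrt{671329681}}{132} \approx 196.29$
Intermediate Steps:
$X = -4752$ ($X = 33 \left(-144\right) = -4752$)
$t{\left(x,w \right)} = - \frac{w}{4752}$ ($t{\left(x,w \right)} = \frac{w}{-4752} = w \left(- \frac{1}{4752}\right) = - \frac{w}{4752}$)
$\sqrt{t{\left(85 - -35,-105 \right)} + 38529} = \sqrt{\left(- \frac{1}{4752}\right) \left(-105\right) + 38529} = \sqrt{\frac{35}{1584} + 38529} = \sqrt{\frac{61029971}{1584}} = \frac{\sqrt{671329681}}{132}$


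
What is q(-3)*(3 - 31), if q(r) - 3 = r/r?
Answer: -112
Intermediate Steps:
q(r) = 4 (q(r) = 3 + r/r = 3 + 1 = 4)
q(-3)*(3 - 31) = 4*(3 - 31) = 4*(-28) = -112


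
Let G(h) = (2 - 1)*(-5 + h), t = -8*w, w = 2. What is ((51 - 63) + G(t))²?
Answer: 1089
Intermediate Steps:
t = -16 (t = -8*2 = -16)
G(h) = -5 + h (G(h) = 1*(-5 + h) = -5 + h)
((51 - 63) + G(t))² = ((51 - 63) + (-5 - 16))² = (-12 - 21)² = (-33)² = 1089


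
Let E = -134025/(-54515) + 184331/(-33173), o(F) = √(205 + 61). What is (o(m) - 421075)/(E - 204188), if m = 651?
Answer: 870266306231/422016583176 - 51669317*√266/10550414579400 ≈ 2.0621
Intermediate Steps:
o(F) = √266
E = -160079804/51669317 (E = -134025*(-1/54515) + 184331*(-1/33173) = 26805/10903 - 26333/4739 = -160079804/51669317 ≈ -3.0982)
(o(m) - 421075)/(E - 204188) = (√266 - 421075)/(-160079804/51669317 - 204188) = (-421075 + √266)/(-10550414579400/51669317) = (-421075 + √266)*(-51669317/10550414579400) = 870266306231/422016583176 - 51669317*√266/10550414579400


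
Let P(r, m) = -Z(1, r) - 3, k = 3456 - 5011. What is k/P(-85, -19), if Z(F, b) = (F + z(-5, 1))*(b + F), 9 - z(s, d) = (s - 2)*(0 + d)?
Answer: -311/285 ≈ -1.0912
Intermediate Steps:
z(s, d) = 9 - d*(-2 + s) (z(s, d) = 9 - (s - 2)*(0 + d) = 9 - (-2 + s)*d = 9 - d*(-2 + s))
k = -1555
Z(F, b) = (16 + F)*(F + b) (Z(F, b) = (F + (9 + 2*1 - 1*1*(-5)))*(b + F) = (F + (9 + 2 + 5))*(F + b) = (F + 16)*(F + b) = (16 + F)*(F + b))
P(r, m) = -20 - 17*r (P(r, m) = -(1² + 16*1 + 16*r + 1*r) - 3 = -(1 + 16 + 16*r + r) - 3 = -(17 + 17*r) - 3 = (-17 - 17*r) - 3 = -20 - 17*r)
k/P(-85, -19) = -1555/(-20 - 17*(-85)) = -1555/(-20 + 1445) = -1555/1425 = -1555*1/1425 = -311/285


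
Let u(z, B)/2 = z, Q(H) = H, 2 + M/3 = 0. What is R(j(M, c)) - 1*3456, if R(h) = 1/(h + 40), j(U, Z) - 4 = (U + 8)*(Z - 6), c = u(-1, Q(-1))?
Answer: -96767/28 ≈ -3456.0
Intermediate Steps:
M = -6 (M = -6 + 3*0 = -6 + 0 = -6)
u(z, B) = 2*z
c = -2 (c = 2*(-1) = -2)
j(U, Z) = 4 + (-6 + Z)*(8 + U) (j(U, Z) = 4 + (U + 8)*(Z - 6) = 4 + (8 + U)*(-6 + Z) = 4 + (-6 + Z)*(8 + U))
R(h) = 1/(40 + h)
R(j(M, c)) - 1*3456 = 1/(40 + (-44 - 6*(-6) + 8*(-2) - 6*(-2))) - 1*3456 = 1/(40 + (-44 + 36 - 16 + 12)) - 3456 = 1/(40 - 12) - 3456 = 1/28 - 3456 = -96767/28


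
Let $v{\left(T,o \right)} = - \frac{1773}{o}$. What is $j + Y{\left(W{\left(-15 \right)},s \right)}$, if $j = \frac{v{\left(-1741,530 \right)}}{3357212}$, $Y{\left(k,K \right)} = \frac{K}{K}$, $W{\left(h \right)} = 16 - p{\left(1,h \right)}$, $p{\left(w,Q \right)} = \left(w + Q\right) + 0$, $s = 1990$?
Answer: $\frac{1779320587}{1779322360} \approx 1.0$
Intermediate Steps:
$p{\left(w,Q \right)} = Q + w$ ($p{\left(w,Q \right)} = \left(Q + w\right) + 0 = Q + w$)
$W{\left(h \right)} = 15 - h$ ($W{\left(h \right)} = 16 - \left(h + 1\right) = 16 - \left(1 + h\right) = 15 - h$)
$Y{\left(k,K \right)} = 1$
$j = - \frac{1773}{1779322360}$ ($j = \frac{\left(-1773\right) \frac{1}{530}}{3357212} = \left(-1773\right) \frac{1}{530} \cdot \frac{1}{3357212} = \left(- \frac{1773}{530}\right) \frac{1}{3357212} = - \frac{1773}{1779322360} \approx -9.9645 \cdot 10^{-7}$)
$j + Y{\left(W{\left(-15 \right)},s \right)} = - \frac{1773}{1779322360} + 1 = \frac{1779320587}{1779322360}$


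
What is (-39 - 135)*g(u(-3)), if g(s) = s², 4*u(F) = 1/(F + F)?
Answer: -29/96 ≈ -0.30208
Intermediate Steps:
u(F) = 1/(8*F) (u(F) = 1/(4*(F + F)) = 1/(4*((2*F))) = (1/(2*F))/4 = 1/(8*F))
(-39 - 135)*g(u(-3)) = (-39 - 135)*((⅛)/(-3))² = -174*((⅛)*(-⅓))² = -174*(-1/24)² = -174*1/576 = -29/96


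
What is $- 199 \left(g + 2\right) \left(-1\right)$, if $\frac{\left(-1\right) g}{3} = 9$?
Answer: $-4975$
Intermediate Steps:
$g = -27$ ($g = \left(-3\right) 9 = -27$)
$- 199 \left(g + 2\right) \left(-1\right) = - 199 \left(-27 + 2\right) \left(-1\right) = - 199 \left(\left(-25\right) \left(-1\right)\right) = \left(-199\right) 25 = -4975$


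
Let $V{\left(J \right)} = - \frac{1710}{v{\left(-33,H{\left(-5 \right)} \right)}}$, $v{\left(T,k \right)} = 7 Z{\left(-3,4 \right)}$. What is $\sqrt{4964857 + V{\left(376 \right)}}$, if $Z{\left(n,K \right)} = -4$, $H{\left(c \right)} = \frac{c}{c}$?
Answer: $\frac{\sqrt{973123942}}{14} \approx 2228.2$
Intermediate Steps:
$H{\left(c \right)} = 1$
$v{\left(T,k \right)} = -28$ ($v{\left(T,k \right)} = 7 \left(-4\right) = -28$)
$V{\left(J \right)} = \frac{855}{14}$ ($V{\left(J \right)} = - \frac{1710}{-28} = \left(-1710\right) \left(- \frac{1}{28}\right) = \frac{855}{14}$)
$\sqrt{4964857 + V{\left(376 \right)}} = \sqrt{4964857 + \frac{855}{14}} = \sqrt{\frac{69508853}{14}} = \frac{\sqrt{973123942}}{14}$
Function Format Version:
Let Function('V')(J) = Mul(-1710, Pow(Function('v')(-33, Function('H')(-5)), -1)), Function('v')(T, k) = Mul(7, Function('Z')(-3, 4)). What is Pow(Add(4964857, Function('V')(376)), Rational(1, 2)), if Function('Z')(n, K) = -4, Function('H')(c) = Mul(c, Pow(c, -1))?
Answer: Mul(Rational(1, 14), Pow(973123942, Rational(1, 2))) ≈ 2228.2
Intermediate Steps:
Function('H')(c) = 1
Function('v')(T, k) = -28 (Function('v')(T, k) = Mul(7, -4) = -28)
Function('V')(J) = Rational(855, 14) (Function('V')(J) = Mul(-1710, Pow(-28, -1)) = Mul(-1710, Rational(-1, 28)) = Rational(855, 14))
Pow(Add(4964857, Function('V')(376)), Rational(1, 2)) = Pow(Add(4964857, Rational(855, 14)), Rational(1, 2)) = Pow(Rational(69508853, 14), Rational(1, 2)) = Mul(Rational(1, 14), Pow(973123942, Rational(1, 2)))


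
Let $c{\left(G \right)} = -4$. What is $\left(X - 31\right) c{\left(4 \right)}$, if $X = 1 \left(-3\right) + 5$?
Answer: $116$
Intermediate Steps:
$X = 2$ ($X = -3 + 5 = 2$)
$\left(X - 31\right) c{\left(4 \right)} = \left(2 - 31\right) \left(-4\right) = \left(-29\right) \left(-4\right) = 116$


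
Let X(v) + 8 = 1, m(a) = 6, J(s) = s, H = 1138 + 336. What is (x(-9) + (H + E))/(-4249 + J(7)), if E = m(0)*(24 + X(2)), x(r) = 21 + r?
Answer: -794/2121 ≈ -0.37435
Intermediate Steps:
H = 1474
X(v) = -7 (X(v) = -8 + 1 = -7)
E = 102 (E = 6*(24 - 7) = 6*17 = 102)
(x(-9) + (H + E))/(-4249 + J(7)) = ((21 - 9) + (1474 + 102))/(-4249 + 7) = (12 + 1576)/(-4242) = 1588*(-1/4242) = -794/2121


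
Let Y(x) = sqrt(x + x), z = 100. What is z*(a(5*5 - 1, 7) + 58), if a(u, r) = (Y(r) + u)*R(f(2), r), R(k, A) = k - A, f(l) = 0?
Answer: -11000 - 700*sqrt(14) ≈ -13619.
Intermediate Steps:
Y(x) = sqrt(2)*sqrt(x) (Y(x) = sqrt(2*x) = sqrt(2)*sqrt(x))
a(u, r) = -r*(u + sqrt(2)*sqrt(r)) (a(u, r) = (sqrt(2)*sqrt(r) + u)*(0 - r) = (u + sqrt(2)*sqrt(r))*(-r) = -r*(u + sqrt(2)*sqrt(r)))
z*(a(5*5 - 1, 7) + 58) = 100*(-1*7*((5*5 - 1) + sqrt(2)*sqrt(7)) + 58) = 100*(-1*7*((25 - 1) + sqrt(14)) + 58) = 100*(-1*7*(24 + sqrt(14)) + 58) = 100*((-168 - 7*sqrt(14)) + 58) = 100*(-110 - 7*sqrt(14)) = -11000 - 700*sqrt(14)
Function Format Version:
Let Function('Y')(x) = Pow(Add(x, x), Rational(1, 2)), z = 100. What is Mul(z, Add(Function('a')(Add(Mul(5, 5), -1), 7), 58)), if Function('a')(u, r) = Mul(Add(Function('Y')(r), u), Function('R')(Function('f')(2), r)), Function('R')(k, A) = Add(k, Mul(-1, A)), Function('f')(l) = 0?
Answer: Add(-11000, Mul(-700, Pow(14, Rational(1, 2)))) ≈ -13619.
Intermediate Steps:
Function('Y')(x) = Mul(Pow(2, Rational(1, 2)), Pow(x, Rational(1, 2))) (Function('Y')(x) = Pow(Mul(2, x), Rational(1, 2)) = Mul(Pow(2, Rational(1, 2)), Pow(x, Rational(1, 2))))
Function('a')(u, r) = Mul(-1, r, Add(u, Mul(Pow(2, Rational(1, 2)), Pow(r, Rational(1, 2))))) (Function('a')(u, r) = Mul(Add(Mul(Pow(2, Rational(1, 2)), Pow(r, Rational(1, 2))), u), Add(0, Mul(-1, r))) = Mul(Add(u, Mul(Pow(2, Rational(1, 2)), Pow(r, Rational(1, 2)))), Mul(-1, r)) = Mul(-1, r, Add(u, Mul(Pow(2, Rational(1, 2)), Pow(r, Rational(1, 2))))))
Mul(z, Add(Function('a')(Add(Mul(5, 5), -1), 7), 58)) = Mul(100, Add(Mul(-1, 7, Add(Add(Mul(5, 5), -1), Mul(Pow(2, Rational(1, 2)), Pow(7, Rational(1, 2))))), 58)) = Mul(100, Add(Mul(-1, 7, Add(Add(25, -1), Pow(14, Rational(1, 2)))), 58)) = Mul(100, Add(Mul(-1, 7, Add(24, Pow(14, Rational(1, 2)))), 58)) = Mul(100, Add(Add(-168, Mul(-7, Pow(14, Rational(1, 2)))), 58)) = Mul(100, Add(-110, Mul(-7, Pow(14, Rational(1, 2))))) = Add(-11000, Mul(-700, Pow(14, Rational(1, 2))))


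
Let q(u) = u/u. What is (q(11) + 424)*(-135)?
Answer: -57375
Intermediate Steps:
q(u) = 1
(q(11) + 424)*(-135) = (1 + 424)*(-135) = 425*(-135) = -57375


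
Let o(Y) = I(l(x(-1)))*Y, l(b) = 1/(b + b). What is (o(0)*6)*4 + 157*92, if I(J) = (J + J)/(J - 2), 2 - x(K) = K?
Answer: 14444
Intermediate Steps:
x(K) = 2 - K
l(b) = 1/(2*b)
I(J) = 2*J/(-2 + J) (I(J) = (2*J)/(-2 + J) = 2*J/(-2 + J))
o(Y) = -2*Y/11 (o(Y) = (2*(1/(2*(2 - 1*(-1))))/(-2 + 1/(2*(2 - 1*(-1)))))*Y = (2*(1/(2*(2 + 1)))/(-2 + 1/(2*(2 + 1))))*Y = (2*((1/2)/3)/(-2 + (1/2)/3))*Y = (2*((1/2)*(1/3))/(-2 + (1/2)*(1/3)))*Y = (2*(1/6)/(-2 + 1/6))*Y = (2*(1/6)/(-11/6))*Y = (2*(1/6)*(-6/11))*Y = -2*Y/11)
(o(0)*6)*4 + 157*92 = (-2/11*0*6)*4 + 157*92 = (0*6)*4 + 14444 = 0*4 + 14444 = 0 + 14444 = 14444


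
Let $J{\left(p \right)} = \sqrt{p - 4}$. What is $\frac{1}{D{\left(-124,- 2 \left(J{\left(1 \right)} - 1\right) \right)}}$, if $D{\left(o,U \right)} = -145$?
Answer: $- \frac{1}{145} \approx -0.0068966$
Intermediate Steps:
$J{\left(p \right)} = \sqrt{-4 + p}$
$\frac{1}{D{\left(-124,- 2 \left(J{\left(1 \right)} - 1\right) \right)}} = \frac{1}{-145} = - \frac{1}{145}$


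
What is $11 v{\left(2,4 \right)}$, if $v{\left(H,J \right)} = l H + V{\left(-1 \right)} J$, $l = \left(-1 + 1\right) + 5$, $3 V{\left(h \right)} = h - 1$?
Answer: $\frac{242}{3} \approx 80.667$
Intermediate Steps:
$V{\left(h \right)} = - \frac{1}{3} + \frac{h}{3}$ ($V{\left(h \right)} = \frac{h - 1}{3} = \frac{-1 + h}{3} = - \frac{1}{3} + \frac{h}{3}$)
$l = 5$ ($l = 0 + 5 = 5$)
$v{\left(H,J \right)} = 5 H - \frac{2 J}{3}$ ($v{\left(H,J \right)} = 5 H + \left(- \frac{1}{3} + \frac{1}{3} \left(-1\right)\right) J = 5 H + \left(- \frac{1}{3} - \frac{1}{3}\right) J = 5 H - \frac{2 J}{3}$)
$11 v{\left(2,4 \right)} = 11 \left(5 \cdot 2 - \frac{8}{3}\right) = 11 \left(10 - \frac{8}{3}\right) = 11 \cdot \frac{22}{3} = \frac{242}{3}$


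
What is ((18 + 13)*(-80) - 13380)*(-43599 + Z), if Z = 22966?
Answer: 327239380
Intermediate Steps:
((18 + 13)*(-80) - 13380)*(-43599 + Z) = ((18 + 13)*(-80) - 13380)*(-43599 + 22966) = (31*(-80) - 13380)*(-20633) = (-2480 - 13380)*(-20633) = -15860*(-20633) = 327239380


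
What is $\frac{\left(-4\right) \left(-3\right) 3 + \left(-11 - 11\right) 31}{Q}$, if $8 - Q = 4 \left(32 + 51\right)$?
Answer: $\frac{323}{162} \approx 1.9938$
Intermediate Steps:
$Q = -324$ ($Q = 8 - 4 \left(32 + 51\right) = 8 - 4 \cdot 83 = 8 - 332 = -324$)
$\frac{\left(-4\right) \left(-3\right) 3 + \left(-11 - 11\right) 31}{Q} = \frac{\left(-4\right) \left(-3\right) 3 + \left(-11 - 11\right) 31}{-324} = \left(12 \cdot 3 - 682\right) \left(- \frac{1}{324}\right) = \left(36 - 682\right) \left(- \frac{1}{324}\right) = \left(-646\right) \left(- \frac{1}{324}\right) = \frac{323}{162}$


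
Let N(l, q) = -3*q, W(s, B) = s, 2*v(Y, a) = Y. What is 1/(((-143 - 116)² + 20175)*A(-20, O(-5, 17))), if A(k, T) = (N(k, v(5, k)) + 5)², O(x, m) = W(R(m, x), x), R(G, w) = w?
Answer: 1/545350 ≈ 1.8337e-6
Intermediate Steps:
v(Y, a) = Y/2
O(x, m) = x
A(k, T) = 25/4 (A(k, T) = (-3*5/2 + 5)² = (-15/2 + 5)² = (-5/2)² = 25/4)
1/(((-143 - 116)² + 20175)*A(-20, O(-5, 17))) = 1/(((-143 - 116)² + 20175)*(25/4)) = (4/25)/((-259)² + 20175) = (4/25)/(67081 + 20175) = (4/25)/87256 = (1/87256)*(4/25) = 1/545350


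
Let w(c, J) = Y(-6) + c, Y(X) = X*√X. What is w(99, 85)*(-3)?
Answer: -297 + 18*I*√6 ≈ -297.0 + 44.091*I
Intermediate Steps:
Y(X) = X^(3/2)
w(c, J) = c - 6*I*√6 (w(c, J) = (-6)^(3/2) + c = -6*I*√6 + c = c - 6*I*√6)
w(99, 85)*(-3) = (99 - 6*I*√6)*(-3) = -297 + 18*I*√6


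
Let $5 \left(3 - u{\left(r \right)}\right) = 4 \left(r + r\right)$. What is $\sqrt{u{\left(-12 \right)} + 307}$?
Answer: $\frac{\sqrt{8230}}{5} \approx 18.144$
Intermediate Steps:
$u{\left(r \right)} = 3 - \frac{8 r}{5}$ ($u{\left(r \right)} = 3 - \frac{4 \left(r + r\right)}{5} = 3 - \frac{4 \cdot 2 r}{5} = 3 - \frac{8 r}{5}$)
$\sqrt{u{\left(-12 \right)} + 307} = \sqrt{\left(3 - - \frac{96}{5}\right) + 307} = \sqrt{\left(3 + \frac{96}{5}\right) + 307} = \sqrt{\frac{111}{5} + 307} = \sqrt{\frac{1646}{5}} = \frac{\sqrt{8230}}{5}$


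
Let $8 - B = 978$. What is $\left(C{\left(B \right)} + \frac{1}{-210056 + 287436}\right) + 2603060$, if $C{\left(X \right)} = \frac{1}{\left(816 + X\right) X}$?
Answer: $\frac{752220851372269}{288975610} \approx 2.6031 \cdot 10^{6}$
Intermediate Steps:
$B = -970$ ($B = 8 - 978 = -970$)
$C{\left(X \right)} = \frac{1}{X \left(816 + X\right)}$
$\left(C{\left(B \right)} + \frac{1}{-210056 + 287436}\right) + 2603060 = \left(\frac{1}{\left(-970\right) \left(816 - 970\right)} + \frac{1}{-210056 + 287436}\right) + 2603060 = \left(- \frac{1}{970 \left(-154\right)} + \frac{1}{77380}\right) + 2603060 = \left(\left(- \frac{1}{970}\right) \left(- \frac{1}{154}\right) + \frac{1}{77380}\right) + 2603060 = \left(\frac{1}{149380} + \frac{1}{77380}\right) + 2603060 = \frac{5669}{288975610} + 2603060 = \frac{752220851372269}{288975610}$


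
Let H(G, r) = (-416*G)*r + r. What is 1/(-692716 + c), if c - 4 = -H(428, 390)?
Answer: 1/68745618 ≈ 1.4546e-8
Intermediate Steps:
H(G, r) = r - 416*G*r (H(G, r) = -416*G*r + r = r - 416*G*r)
c = 69438334 (c = 4 - 390*(1 - 416*428) = 4 - 390*(1 - 178048) = 4 - 390*(-178047) = 4 - 1*(-69438330) = 4 + 69438330 = 69438334)
1/(-692716 + c) = 1/(-692716 + 69438334) = 1/68745618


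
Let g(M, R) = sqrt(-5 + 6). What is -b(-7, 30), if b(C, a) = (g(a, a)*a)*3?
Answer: -90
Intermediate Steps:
g(M, R) = 1 (g(M, R) = sqrt(1) = 1)
b(C, a) = 3*a (b(C, a) = (1*a)*3 = a*3 = 3*a)
-b(-7, 30) = -3*30 = -1*90 = -90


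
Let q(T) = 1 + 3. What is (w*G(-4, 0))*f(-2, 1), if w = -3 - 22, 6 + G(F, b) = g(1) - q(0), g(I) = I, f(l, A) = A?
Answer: 225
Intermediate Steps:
q(T) = 4
G(F, b) = -9 (G(F, b) = -6 + (1 - 1*4) = -6 + (1 - 4) = -6 - 3 = -9)
w = -25
(w*G(-4, 0))*f(-2, 1) = -25*(-9)*1 = 225*1 = 225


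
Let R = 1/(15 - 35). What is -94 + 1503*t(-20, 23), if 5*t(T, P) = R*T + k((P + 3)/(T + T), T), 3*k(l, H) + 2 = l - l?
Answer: 31/5 ≈ 6.2000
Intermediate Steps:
k(l, H) = -2/3 (k(l, H) = -2/3 + (l - l)/3 = -2/3 + (1/3)*0 = -2/3 + 0 = -2/3)
R = -1/20 (R = 1/(-20) = -1/20 ≈ -0.050000)
t(T, P) = -2/15 - T/100 (t(T, P) = (-T/20 - 2/3)/5 = (-2/3 - T/20)/5 = -2/15 - T/100)
-94 + 1503*t(-20, 23) = -94 + 1503*(-2/15 - 1/100*(-20)) = -94 + 1503*(-2/15 + 1/5) = -94 + 1503*(1/15) = -94 + 501/5 = 31/5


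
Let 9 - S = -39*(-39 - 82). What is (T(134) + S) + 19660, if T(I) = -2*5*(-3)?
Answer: 14980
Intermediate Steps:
S = -4710 (S = 9 - (-39)*(-39 - 82) = 9 - (-39)*(-121) = 9 - 1*4719 = 9 - 4719 = -4710)
T(I) = 30 (T(I) = -10*(-3) = 30)
(T(134) + S) + 19660 = (30 - 4710) + 19660 = -4680 + 19660 = 14980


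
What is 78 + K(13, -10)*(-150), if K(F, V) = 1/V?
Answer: 93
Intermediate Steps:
78 + K(13, -10)*(-150) = 78 - 150/(-10) = 78 - 1/10*(-150) = 78 + 15 = 93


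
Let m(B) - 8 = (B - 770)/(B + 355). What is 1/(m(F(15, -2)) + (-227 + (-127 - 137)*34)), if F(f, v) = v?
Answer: -353/3246607 ≈ -0.00010873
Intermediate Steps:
m(B) = 8 + (-770 + B)/(355 + B) (m(B) = 8 + (B - 770)/(B + 355) = 8 + (-770 + B)/(355 + B))
1/(m(F(15, -2)) + (-227 + (-127 - 137)*34)) = 1/(9*(230 - 2)/(355 - 2) + (-227 + (-127 - 137)*34)) = 1/(9*228/353 + (-227 - 264*34)) = 1/(9*(1/353)*228 + (-227 - 8976)) = 1/(2052/353 - 9203) = 1/(-3246607/353) = -353/3246607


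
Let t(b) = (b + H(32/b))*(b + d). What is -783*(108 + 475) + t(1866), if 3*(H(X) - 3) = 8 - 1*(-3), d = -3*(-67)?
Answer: 3414313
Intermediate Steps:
d = 201
H(X) = 20/3 (H(X) = 3 + (8 - 1*(-3))/3 = 3 + (8 + 3)/3 = 3 + (⅓)*11 = 3 + 11/3 = 20/3)
t(b) = (201 + b)*(20/3 + b) (t(b) = (b + 20/3)*(b + 201) = (20/3 + b)*(201 + b) = (201 + b)*(20/3 + b))
-783*(108 + 475) + t(1866) = -783*(108 + 475) + (1340 + 1866² + (623/3)*1866) = -783*583 + (1340 + 3481956 + 387506) = -456489 + 3870802 = 3414313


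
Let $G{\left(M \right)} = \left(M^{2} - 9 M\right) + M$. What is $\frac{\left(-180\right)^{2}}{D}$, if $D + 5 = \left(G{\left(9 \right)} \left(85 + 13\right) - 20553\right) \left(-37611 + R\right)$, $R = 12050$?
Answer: $\frac{16200}{251405213} \approx 6.4438 \cdot 10^{-5}$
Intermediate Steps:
$G{\left(M \right)} = M^{2} - 8 M$
$D = 502810426$ ($D = -5 + \left(9 \left(-8 + 9\right) \left(85 + 13\right) - 20553\right) \left(-37611 + 12050\right) = -5 + \left(9 \cdot 1 \cdot 98 - 20553\right) \left(-25561\right) = -5 + \left(9 \cdot 98 - 20553\right) \left(-25561\right) = -5 + \left(882 - 20553\right) \left(-25561\right) = -5 - -502810431 = -5 + 502810431 = 502810426$)
$\frac{\left(-180\right)^{2}}{D} = \frac{\left(-180\right)^{2}}{502810426} = 32400 \cdot \frac{1}{502810426} = \frac{16200}{251405213}$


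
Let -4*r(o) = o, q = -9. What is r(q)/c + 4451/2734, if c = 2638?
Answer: 23495779/14424584 ≈ 1.6289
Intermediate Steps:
r(o) = -o/4
r(q)/c + 4451/2734 = -¼*(-9)/2638 + 4451/2734 = (9/4)*(1/2638) + 4451*(1/2734) = 9/10552 + 4451/2734 = 23495779/14424584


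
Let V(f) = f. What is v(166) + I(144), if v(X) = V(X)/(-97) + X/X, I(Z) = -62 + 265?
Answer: 19622/97 ≈ 202.29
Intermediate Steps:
I(Z) = 203
v(X) = 1 - X/97 (v(X) = X/(-97) + X/X = X*(-1/97) + 1 = -X/97 + 1 = 1 - X/97)
v(166) + I(144) = (1 - 1/97*166) + 203 = (1 - 166/97) + 203 = -69/97 + 203 = 19622/97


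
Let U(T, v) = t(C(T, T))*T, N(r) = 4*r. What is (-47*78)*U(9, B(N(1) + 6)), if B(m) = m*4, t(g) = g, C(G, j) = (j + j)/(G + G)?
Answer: -32994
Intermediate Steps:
C(G, j) = j/G (C(G, j) = (2*j)/((2*G)) = (2*j)*(1/(2*G)) = j/G)
B(m) = 4*m
U(T, v) = T (U(T, v) = (T/T)*T = 1*T = T)
(-47*78)*U(9, B(N(1) + 6)) = -47*78*9 = -3666*9 = -32994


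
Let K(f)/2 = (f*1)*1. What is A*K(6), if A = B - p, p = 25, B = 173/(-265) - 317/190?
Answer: -330150/1007 ≈ -327.85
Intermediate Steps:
K(f) = 2*f (K(f) = 2*((f*1)*1) = 2*(f*1) = 2*f)
B = -4675/2014 (B = 173*(-1/265) - 317*1/190 = -173/265 - 317/190 = -4675/2014 ≈ -2.3213)
A = -55025/2014 (A = -4675/2014 - 1*25 = -4675/2014 - 25 = -55025/2014 ≈ -27.321)
A*K(6) = -55025*6/1007 = -55025/2014*12 = -330150/1007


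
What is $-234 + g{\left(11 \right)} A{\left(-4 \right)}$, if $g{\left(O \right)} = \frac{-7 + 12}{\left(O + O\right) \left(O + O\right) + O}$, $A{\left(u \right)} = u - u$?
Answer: $-234$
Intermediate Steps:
$A{\left(u \right)} = 0$
$g{\left(O \right)} = \frac{5}{O + 4 O^{2}}$ ($g{\left(O \right)} = \frac{5}{2 O 2 O + O} = \frac{5}{4 O^{2} + O} = \frac{5}{O + 4 O^{2}}$)
$-234 + g{\left(11 \right)} A{\left(-4 \right)} = -234 + \frac{5}{11 \left(1 + 4 \cdot 11\right)} 0 = -234 + 5 \cdot \frac{1}{11} \frac{1}{1 + 44} \cdot 0 = -234 + 5 \cdot \frac{1}{11} \cdot \frac{1}{45} \cdot 0 = -234 + \frac{1}{99} \cdot 0 = -234 + 0 = -234$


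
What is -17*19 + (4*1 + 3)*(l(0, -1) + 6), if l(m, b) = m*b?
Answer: -281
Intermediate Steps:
l(m, b) = b*m
-17*19 + (4*1 + 3)*(l(0, -1) + 6) = -17*19 + (4*1 + 3)*(-1*0 + 6) = -323 + (4 + 3)*(0 + 6) = -323 + 7*6 = -323 + 42 = -281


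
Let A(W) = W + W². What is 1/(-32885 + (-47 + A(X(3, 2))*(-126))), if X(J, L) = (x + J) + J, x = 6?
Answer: -1/52588 ≈ -1.9016e-5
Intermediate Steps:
X(J, L) = 6 + 2*J (X(J, L) = (6 + J) + J = 6 + 2*J)
1/(-32885 + (-47 + A(X(3, 2))*(-126))) = 1/(-32885 + (-47 + ((6 + 2*3)*(1 + (6 + 2*3)))*(-126))) = 1/(-32885 + (-47 + ((6 + 6)*(1 + (6 + 6)))*(-126))) = 1/(-32885 + (-47 + (12*(1 + 12))*(-126))) = 1/(-32885 + (-47 + (12*13)*(-126))) = 1/(-32885 + (-47 + 156*(-126))) = 1/(-32885 + (-47 - 19656)) = 1/(-32885 - 19703) = 1/(-52588) = -1/52588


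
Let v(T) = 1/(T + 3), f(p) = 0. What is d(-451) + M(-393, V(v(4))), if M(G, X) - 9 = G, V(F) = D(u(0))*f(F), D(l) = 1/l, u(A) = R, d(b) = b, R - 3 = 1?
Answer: -835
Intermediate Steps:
R = 4 (R = 3 + 1 = 4)
u(A) = 4
v(T) = 1/(3 + T)
V(F) = 0 (V(F) = 0/4 = (1/4)*0 = 0)
M(G, X) = 9 + G
d(-451) + M(-393, V(v(4))) = -451 + (9 - 393) = -451 - 384 = -835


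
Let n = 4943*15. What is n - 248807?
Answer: -174662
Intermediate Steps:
n = 74145
n - 248807 = 74145 - 248807 = -174662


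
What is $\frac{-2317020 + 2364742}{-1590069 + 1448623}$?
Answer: $- \frac{23861}{70723} \approx -0.33739$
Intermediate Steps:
$\frac{-2317020 + 2364742}{-1590069 + 1448623} = \frac{47722}{-141446} = 47722 \left(- \frac{1}{141446}\right) = - \frac{23861}{70723}$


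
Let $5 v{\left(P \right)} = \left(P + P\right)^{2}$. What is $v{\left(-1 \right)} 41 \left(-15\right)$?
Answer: $-492$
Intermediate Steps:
$v{\left(P \right)} = \frac{4 P^{2}}{5}$ ($v{\left(P \right)} = \frac{\left(P + P\right)^{2}}{5} = \frac{\left(2 P\right)^{2}}{5} = \frac{4 P^{2}}{5}$)
$v{\left(-1 \right)} 41 \left(-15\right) = \frac{4 \left(-1\right)^{2}}{5} \cdot 41 \left(-15\right) = \frac{4}{5} \cdot 1 \cdot 41 \left(-15\right) = \frac{4}{5} \cdot 41 \left(-15\right) = \frac{164}{5} \left(-15\right) = -492$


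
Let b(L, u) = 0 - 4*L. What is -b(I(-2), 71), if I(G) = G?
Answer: -8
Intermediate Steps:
b(L, u) = -4*L
-b(I(-2), 71) = -(-4)*(-2) = -1*8 = -8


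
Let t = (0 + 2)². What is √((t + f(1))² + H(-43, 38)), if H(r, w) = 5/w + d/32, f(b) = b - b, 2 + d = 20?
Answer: 5*√3857/76 ≈ 4.0858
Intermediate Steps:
d = 18 (d = -2 + 20 = 18)
t = 4 (t = 2² = 4)
f(b) = 0
H(r, w) = 9/16 + 5/w (H(r, w) = 5/w + 18/32 = 5/w + 18*(1/32) = 5/w + 9/16 = 9/16 + 5/w)
√((t + f(1))² + H(-43, 38)) = √((4 + 0)² + (9/16 + 5/38)) = √(4² + (9/16 + 5*(1/38))) = √(16 + (9/16 + 5/38)) = √(16 + 211/304) = √(5075/304) = 5*√3857/76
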